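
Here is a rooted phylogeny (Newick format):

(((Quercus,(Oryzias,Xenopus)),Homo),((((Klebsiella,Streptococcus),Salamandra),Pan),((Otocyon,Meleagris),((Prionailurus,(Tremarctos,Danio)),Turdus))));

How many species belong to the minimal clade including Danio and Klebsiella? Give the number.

The MRCA of Danio and Klebsiella is the node subtending ((((Klebsiella,Streptococcus),Salamandra),Pan),((Otocyon,Meleagris),((Prionailurus,(Tremarctos,Danio)),Turdus))).
That clade contains 10 terminal taxa: Danio, Klebsiella, Meleagris, Otocyon, Pan, Prionailurus, Salamandra, Streptococcus, Tremarctos, Turdus.

10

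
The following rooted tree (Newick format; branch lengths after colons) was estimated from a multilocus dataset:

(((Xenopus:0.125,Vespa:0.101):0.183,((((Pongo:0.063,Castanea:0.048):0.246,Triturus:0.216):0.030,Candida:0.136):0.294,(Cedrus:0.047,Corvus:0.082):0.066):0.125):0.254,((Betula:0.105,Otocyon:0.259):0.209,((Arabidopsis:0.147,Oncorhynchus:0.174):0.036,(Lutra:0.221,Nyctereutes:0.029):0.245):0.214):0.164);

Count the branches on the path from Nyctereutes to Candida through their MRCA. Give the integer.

8

The MRCA of Nyctereutes and Candida is the root of the tree.
From Nyctereutes up to that node: 4 branches. From Candida up to the same node: 4 branches. Total: 4 + 4 = 8.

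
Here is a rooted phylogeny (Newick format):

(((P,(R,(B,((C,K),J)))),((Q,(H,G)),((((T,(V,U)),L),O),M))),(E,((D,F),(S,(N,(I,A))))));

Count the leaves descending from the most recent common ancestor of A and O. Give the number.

22

The MRCA of A and O is the root, so the clade is the entire tree.
That clade contains 22 terminal taxa: A, B, C, D, E, F, G, H, I, J, K, L, M, N, O, P, Q, R, S, T, U, V.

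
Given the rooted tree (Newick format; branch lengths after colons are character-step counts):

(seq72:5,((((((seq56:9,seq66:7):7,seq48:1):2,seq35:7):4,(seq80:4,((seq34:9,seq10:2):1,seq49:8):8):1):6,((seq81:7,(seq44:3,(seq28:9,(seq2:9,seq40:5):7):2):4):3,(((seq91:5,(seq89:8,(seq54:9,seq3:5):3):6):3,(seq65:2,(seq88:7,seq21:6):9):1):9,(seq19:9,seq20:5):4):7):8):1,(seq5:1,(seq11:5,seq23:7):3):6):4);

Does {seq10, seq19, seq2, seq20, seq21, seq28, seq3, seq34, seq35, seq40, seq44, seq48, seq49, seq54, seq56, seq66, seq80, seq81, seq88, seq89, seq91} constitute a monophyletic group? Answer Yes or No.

No

The MRCA of the listed taxa subtends (((((seq56,seq66),seq48),seq35),(seq80,((seq34,seq10),seq49))),((seq81,(seq44,(seq28,(seq2,seq40)))),(((seq91,(seq89,(seq54,seq3))),(seq65,(seq88,seq21))),(seq19,seq20)))).
That clade also contains seq65, which is not in the proposed group, so the group is not monophyletic.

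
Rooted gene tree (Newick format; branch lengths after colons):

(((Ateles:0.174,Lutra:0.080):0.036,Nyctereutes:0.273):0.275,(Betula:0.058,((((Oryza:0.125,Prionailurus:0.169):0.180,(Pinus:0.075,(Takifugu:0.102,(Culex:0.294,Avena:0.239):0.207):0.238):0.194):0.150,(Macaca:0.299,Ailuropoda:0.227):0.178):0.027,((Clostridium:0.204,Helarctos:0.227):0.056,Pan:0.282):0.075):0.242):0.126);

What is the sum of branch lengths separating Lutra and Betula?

The path runs Lutra → … → MRCA → … → Betula; the MRCA is the root of the tree.
Branch lengths along that path: 0.080 + 0.036 + 0.275 + 0.126 + 0.058 = 0.575.

0.575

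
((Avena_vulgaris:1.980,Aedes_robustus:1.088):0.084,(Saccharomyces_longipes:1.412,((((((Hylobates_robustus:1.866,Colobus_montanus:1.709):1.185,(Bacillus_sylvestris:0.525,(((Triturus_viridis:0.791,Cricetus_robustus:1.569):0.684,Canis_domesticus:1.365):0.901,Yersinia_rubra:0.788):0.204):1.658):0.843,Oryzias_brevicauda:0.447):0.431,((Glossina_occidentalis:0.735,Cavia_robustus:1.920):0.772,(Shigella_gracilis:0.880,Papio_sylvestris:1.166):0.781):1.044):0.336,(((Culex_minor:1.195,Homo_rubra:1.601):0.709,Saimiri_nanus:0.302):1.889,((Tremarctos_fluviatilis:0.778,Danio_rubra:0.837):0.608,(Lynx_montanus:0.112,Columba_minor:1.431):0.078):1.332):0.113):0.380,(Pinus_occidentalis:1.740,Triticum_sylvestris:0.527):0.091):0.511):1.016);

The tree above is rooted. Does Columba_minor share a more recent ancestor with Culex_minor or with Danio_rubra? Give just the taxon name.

Danio_rubra

The MRCA of Columba_minor and Danio_rubra subtends ((Tremarctos_fluviatilis,Danio_rubra),(Lynx_montanus,Columba_minor)) (4 taxa).
The MRCA of Columba_minor and Culex_minor subtends (((Culex_minor,Homo_rubra),Saimiri_nanus),((Tremarctos_fluviatilis,Danio_rubra),(Lynx_montanus,Columba_minor))) (7 taxa).
The first is nested inside the second, so Columba_minor shares a more recent common ancestor with Danio_rubra.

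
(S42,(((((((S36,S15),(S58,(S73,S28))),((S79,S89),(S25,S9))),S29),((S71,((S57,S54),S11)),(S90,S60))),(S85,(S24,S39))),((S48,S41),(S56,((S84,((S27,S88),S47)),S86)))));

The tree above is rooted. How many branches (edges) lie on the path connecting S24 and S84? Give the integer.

9

The MRCA of S24 and S84 is the node subtending (((((((S36,S15),(S58,(S73,S28))),((S79,S89),(S25,S9))),S29),((S71,((S57,S54),S11)),(S90,S60))),(S85,(S24,S39))),((S48,S41),(S56,((S84,((S27,S88),S47)),S86)))).
From S24 up to that node: 4 branches. From S84 up to the same node: 5 branches. Total: 4 + 5 = 9.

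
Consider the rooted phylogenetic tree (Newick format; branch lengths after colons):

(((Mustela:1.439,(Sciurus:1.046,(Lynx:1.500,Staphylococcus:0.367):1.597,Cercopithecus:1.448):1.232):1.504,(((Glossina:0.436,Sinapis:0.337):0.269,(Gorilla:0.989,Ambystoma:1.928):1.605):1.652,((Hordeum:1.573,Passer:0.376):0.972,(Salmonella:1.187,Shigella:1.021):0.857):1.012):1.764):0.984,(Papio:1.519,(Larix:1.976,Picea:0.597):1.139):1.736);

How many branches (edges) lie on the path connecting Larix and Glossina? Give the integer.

The MRCA of Larix and Glossina is the root of the tree.
From Larix up to that node: 3 branches. From Glossina up to the same node: 5 branches. Total: 3 + 5 = 8.

8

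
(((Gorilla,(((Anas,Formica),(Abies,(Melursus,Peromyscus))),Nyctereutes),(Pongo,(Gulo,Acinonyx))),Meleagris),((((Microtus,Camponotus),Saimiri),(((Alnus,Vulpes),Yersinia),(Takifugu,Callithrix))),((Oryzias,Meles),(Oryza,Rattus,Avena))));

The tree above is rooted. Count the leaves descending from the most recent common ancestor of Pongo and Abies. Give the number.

10

The MRCA of Pongo and Abies is the node subtending (Gorilla,(((Anas,Formica),(Abies,(Melursus,Peromyscus))),Nyctereutes),(Pongo,(Gulo,Acinonyx))).
That clade contains 10 terminal taxa: Abies, Acinonyx, Anas, Formica, Gorilla, Gulo, Melursus, Nyctereutes, Peromyscus, Pongo.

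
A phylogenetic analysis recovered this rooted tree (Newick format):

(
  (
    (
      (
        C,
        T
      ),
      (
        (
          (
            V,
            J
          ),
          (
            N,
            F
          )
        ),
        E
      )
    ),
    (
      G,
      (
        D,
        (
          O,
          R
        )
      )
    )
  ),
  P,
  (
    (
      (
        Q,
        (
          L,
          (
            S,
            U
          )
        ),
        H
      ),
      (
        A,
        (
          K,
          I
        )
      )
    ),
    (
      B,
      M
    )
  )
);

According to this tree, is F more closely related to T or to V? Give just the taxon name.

The MRCA of F and V subtends ((V,J),(N,F)) (4 taxa).
The MRCA of F and T subtends ((C,T),(((V,J),(N,F)),E)) (7 taxa).
The first is nested inside the second, so F shares a more recent common ancestor with V.

V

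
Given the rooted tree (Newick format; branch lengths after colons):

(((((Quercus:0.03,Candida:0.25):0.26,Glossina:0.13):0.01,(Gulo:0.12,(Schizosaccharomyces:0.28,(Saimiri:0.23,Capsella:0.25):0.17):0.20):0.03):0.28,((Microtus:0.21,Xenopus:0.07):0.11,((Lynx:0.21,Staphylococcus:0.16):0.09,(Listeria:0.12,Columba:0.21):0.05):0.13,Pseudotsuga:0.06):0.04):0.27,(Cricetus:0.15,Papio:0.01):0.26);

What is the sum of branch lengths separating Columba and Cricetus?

1.11

The path runs Columba → … → MRCA → … → Cricetus; the MRCA is the root of the tree.
Branch lengths along that path: 0.21 + 0.05 + 0.13 + 0.04 + 0.27 + 0.26 + 0.15 = 1.11.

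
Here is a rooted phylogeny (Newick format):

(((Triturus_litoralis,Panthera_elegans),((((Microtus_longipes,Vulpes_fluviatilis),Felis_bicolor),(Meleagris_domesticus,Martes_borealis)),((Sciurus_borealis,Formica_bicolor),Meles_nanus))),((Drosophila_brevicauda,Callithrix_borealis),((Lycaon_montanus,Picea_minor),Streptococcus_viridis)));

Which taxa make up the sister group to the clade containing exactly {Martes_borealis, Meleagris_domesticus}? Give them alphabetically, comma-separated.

The clade containing exactly {Martes_borealis, Meleagris_domesticus} attaches to the tree at the node subtending (((Microtus_longipes,Vulpes_fluviatilis),Felis_bicolor),(Meleagris_domesticus,Martes_borealis)).
The other lineage descending from that same node — the sister group — is ((Microtus_longipes,Vulpes_fluviatilis),Felis_bicolor); its 3 tips in alphabetical order are the answer.

Felis_bicolor, Microtus_longipes, Vulpes_fluviatilis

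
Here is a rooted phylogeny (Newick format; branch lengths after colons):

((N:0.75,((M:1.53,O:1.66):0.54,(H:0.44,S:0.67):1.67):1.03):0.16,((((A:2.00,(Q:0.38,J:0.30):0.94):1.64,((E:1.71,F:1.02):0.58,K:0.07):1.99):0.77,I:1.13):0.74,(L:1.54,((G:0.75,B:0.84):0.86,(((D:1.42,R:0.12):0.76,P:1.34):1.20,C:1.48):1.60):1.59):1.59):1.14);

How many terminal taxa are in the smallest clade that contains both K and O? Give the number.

19

The MRCA of K and O is the root, so the clade is the entire tree.
That clade contains 19 terminal taxa: A, B, C, D, E, F, G, H, I, J, K, L, M, N, O, P, Q, R, S.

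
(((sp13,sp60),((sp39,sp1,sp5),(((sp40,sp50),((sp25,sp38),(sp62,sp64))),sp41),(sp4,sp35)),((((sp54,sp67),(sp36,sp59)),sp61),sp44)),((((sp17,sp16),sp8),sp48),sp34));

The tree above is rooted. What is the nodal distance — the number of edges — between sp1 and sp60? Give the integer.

5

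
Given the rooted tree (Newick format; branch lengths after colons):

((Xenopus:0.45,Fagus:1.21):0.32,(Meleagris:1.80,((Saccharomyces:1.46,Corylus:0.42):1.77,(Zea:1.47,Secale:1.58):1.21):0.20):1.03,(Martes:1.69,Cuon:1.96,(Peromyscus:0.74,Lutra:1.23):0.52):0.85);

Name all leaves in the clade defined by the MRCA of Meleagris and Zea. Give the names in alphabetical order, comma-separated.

Tracing Meleagris: it sits inside (Meleagris,((Saccharomyces,Corylus),(Zea,Secale))).
Tracing Zea: it sits inside (Zea,Secale).
The smallest clade enclosing both is (Meleagris,((Saccharomyces,Corylus),(Zea,Secale))); the answer is its 5 terminal taxa in alphabetical order.

Corylus, Meleagris, Saccharomyces, Secale, Zea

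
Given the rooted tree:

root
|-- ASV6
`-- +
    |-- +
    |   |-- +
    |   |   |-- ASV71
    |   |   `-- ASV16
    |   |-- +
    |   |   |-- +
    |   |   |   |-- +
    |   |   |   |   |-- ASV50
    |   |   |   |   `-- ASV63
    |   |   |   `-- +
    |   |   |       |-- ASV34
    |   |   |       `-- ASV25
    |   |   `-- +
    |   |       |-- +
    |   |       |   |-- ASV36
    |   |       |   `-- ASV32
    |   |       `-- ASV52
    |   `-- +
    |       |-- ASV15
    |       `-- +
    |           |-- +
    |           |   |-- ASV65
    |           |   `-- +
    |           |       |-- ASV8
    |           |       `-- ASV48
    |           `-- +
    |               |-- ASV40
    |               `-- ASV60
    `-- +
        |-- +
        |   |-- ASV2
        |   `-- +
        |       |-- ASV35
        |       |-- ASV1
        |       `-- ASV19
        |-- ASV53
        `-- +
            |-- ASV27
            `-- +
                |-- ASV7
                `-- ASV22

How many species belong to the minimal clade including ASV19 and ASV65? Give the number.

23

The MRCA of ASV19 and ASV65 is the node subtending (((ASV71,ASV16),(((ASV50,ASV63),(ASV34,ASV25)),((ASV36,ASV32),ASV52)),(ASV15,((ASV65,(ASV8,ASV48)),(ASV40,ASV60)))),((ASV2,(ASV35,ASV1,ASV19)),ASV53,(ASV27,(ASV7,ASV22)))).
That clade contains 23 terminal taxa: ASV1, ASV15, ASV16, ASV19, ASV2, ASV22, ASV25, ASV27, ASV32, ASV34, ASV35, ASV36, ASV40, ASV48, ASV50, ASV52, ASV53, ASV60, ASV63, ASV65, ASV7, ASV71, ASV8.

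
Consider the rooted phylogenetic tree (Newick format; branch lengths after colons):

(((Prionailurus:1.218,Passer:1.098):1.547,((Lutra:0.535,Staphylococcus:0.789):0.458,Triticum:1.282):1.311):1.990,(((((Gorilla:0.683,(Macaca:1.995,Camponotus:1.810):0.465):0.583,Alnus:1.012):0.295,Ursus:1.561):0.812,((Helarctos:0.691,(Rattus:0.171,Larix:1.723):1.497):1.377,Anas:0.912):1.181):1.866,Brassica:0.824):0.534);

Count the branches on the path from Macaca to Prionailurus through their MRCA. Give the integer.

10

The MRCA of Macaca and Prionailurus is the root of the tree.
From Macaca up to that node: 7 branches. From Prionailurus up to the same node: 3 branches. Total: 7 + 3 = 10.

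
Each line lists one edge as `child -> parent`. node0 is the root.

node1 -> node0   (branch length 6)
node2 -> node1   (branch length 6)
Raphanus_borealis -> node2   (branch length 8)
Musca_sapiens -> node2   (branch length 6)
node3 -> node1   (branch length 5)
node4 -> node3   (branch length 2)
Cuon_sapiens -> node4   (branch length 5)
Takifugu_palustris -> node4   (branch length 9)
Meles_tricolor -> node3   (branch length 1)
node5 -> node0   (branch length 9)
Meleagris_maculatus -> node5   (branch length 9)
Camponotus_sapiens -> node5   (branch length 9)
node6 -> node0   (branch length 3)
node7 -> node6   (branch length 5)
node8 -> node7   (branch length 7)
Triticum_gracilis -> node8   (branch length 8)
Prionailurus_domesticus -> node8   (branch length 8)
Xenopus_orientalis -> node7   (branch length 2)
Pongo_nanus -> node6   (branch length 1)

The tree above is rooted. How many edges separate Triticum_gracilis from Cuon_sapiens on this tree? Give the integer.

8

The MRCA of Triticum_gracilis and Cuon_sapiens is the root of the tree.
From Triticum_gracilis up to that node: 4 branches. From Cuon_sapiens up to the same node: 4 branches. Total: 4 + 4 = 8.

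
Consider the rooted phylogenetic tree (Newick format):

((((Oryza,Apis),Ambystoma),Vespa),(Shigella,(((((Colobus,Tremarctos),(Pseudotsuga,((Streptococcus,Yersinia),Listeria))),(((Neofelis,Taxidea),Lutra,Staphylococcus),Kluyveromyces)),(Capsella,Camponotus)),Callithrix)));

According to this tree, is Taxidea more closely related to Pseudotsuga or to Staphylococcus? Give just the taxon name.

Staphylococcus

The MRCA of Taxidea and Staphylococcus subtends ((Neofelis,Taxidea),Lutra,Staphylococcus) (4 taxa).
The MRCA of Taxidea and Pseudotsuga subtends (((Colobus,Tremarctos),(Pseudotsuga,((Streptococcus,Yersinia),Listeria))),(((Neofelis,Taxidea),Lutra,Staphylococcus),Kluyveromyces)) (11 taxa).
The first is nested inside the second, so Taxidea shares a more recent common ancestor with Staphylococcus.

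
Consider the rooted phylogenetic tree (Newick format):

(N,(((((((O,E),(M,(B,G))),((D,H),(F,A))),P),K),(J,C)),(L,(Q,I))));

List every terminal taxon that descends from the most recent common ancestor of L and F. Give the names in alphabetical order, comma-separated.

Tracing L: it sits inside (L,(Q,I)).
Tracing F: it sits inside (F,A).
The smallest clade enclosing both is (((((((O,E),(M,(B,G))),((D,H),(F,A))),P),K),(J,C)),(L,(Q,I))); the answer is its 16 terminal taxa in alphabetical order.

A, B, C, D, E, F, G, H, I, J, K, L, M, O, P, Q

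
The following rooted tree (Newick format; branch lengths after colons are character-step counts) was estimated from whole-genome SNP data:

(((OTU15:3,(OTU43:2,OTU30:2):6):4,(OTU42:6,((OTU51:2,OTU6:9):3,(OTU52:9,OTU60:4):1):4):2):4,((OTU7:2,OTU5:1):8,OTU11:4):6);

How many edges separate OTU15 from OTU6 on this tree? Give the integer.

6

The MRCA of OTU15 and OTU6 is the node subtending ((OTU15,(OTU43,OTU30)),(OTU42,((OTU51,OTU6),(OTU52,OTU60)))).
From OTU15 up to that node: 2 branches. From OTU6 up to the same node: 4 branches. Total: 2 + 4 = 6.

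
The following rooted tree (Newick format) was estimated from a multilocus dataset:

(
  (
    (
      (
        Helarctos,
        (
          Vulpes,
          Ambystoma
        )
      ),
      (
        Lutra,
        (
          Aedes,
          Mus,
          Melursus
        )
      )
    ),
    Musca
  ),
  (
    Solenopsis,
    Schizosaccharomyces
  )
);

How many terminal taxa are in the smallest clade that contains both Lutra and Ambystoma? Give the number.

7

The MRCA of Lutra and Ambystoma is the node subtending ((Helarctos,(Vulpes,Ambystoma)),(Lutra,(Aedes,Mus,Melursus))).
That clade contains 7 terminal taxa: Aedes, Ambystoma, Helarctos, Lutra, Melursus, Mus, Vulpes.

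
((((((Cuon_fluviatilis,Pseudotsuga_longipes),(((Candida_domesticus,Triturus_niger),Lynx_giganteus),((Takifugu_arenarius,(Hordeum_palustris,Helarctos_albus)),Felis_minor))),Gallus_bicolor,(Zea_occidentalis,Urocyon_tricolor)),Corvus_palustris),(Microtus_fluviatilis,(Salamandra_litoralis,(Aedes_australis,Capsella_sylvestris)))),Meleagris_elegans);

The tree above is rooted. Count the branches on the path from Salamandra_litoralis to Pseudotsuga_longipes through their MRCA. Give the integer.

8

The MRCA of Salamandra_litoralis and Pseudotsuga_longipes is the node subtending (((((Cuon_fluviatilis,Pseudotsuga_longipes),(((Candida_domesticus,Triturus_niger),Lynx_giganteus),((Takifugu_arenarius,(Hordeum_palustris,Helarctos_albus)),Felis_minor))),Gallus_bicolor,(Zea_occidentalis,Urocyon_tricolor)),Corvus_palustris),(Microtus_fluviatilis,(Salamandra_litoralis,(Aedes_australis,Capsella_sylvestris)))).
From Salamandra_litoralis up to that node: 3 branches. From Pseudotsuga_longipes up to the same node: 5 branches. Total: 3 + 5 = 8.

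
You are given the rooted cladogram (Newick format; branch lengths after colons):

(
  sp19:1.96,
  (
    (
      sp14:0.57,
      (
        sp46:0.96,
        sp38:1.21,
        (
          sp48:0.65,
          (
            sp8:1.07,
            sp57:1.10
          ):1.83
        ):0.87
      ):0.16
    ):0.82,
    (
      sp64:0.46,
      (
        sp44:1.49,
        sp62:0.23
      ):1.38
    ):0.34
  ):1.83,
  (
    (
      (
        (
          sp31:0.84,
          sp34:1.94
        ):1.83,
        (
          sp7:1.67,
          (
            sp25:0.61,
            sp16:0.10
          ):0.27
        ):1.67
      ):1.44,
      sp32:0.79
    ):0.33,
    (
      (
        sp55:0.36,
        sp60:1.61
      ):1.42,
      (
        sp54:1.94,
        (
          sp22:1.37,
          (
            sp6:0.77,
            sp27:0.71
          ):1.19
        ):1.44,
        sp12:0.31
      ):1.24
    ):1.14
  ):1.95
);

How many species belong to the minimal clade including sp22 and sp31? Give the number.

13

The MRCA of sp22 and sp31 is the node subtending ((((sp31,sp34),(sp7,(sp25,sp16))),sp32),((sp55,sp60),(sp54,(sp22,(sp6,sp27)),sp12))).
That clade contains 13 terminal taxa: sp12, sp16, sp22, sp25, sp27, sp31, sp32, sp34, sp54, sp55, sp6, sp60, sp7.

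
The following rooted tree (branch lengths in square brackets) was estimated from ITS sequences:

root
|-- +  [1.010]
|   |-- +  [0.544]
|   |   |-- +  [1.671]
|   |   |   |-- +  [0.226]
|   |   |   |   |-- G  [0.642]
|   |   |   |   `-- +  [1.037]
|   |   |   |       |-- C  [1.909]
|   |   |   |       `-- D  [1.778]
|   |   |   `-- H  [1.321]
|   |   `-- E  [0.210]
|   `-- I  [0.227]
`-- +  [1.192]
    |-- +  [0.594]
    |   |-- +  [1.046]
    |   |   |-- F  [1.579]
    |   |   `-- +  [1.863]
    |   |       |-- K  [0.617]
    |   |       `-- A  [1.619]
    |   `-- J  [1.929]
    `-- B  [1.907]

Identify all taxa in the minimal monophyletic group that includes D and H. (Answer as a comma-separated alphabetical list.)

C, D, G, H

Tracing D: it sits inside (C,D).
Tracing H: it sits inside ((G,(C,D)),H).
The smallest clade enclosing both is ((G,(C,D)),H); the answer is its 4 terminal taxa in alphabetical order.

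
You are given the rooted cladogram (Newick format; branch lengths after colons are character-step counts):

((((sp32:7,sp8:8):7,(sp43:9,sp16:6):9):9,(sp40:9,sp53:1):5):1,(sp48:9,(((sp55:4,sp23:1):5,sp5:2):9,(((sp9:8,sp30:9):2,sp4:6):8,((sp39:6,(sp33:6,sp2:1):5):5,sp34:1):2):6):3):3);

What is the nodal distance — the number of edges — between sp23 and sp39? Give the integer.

The MRCA of sp23 and sp39 is the node subtending (((sp55,sp23),sp5),(((sp9,sp30),sp4),((sp39,(sp33,sp2)),sp34))).
From sp23 up to that node: 3 branches. From sp39 up to the same node: 4 branches. Total: 3 + 4 = 7.

7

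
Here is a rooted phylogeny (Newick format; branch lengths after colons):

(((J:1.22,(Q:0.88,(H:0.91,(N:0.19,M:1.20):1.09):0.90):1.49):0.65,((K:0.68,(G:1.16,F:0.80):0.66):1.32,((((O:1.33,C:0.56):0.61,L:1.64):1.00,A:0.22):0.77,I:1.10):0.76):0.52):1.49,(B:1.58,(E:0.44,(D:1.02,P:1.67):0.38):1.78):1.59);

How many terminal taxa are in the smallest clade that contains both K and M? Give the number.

13

The MRCA of K and M is the node subtending ((J,(Q,(H,(N,M)))),((K,(G,F)),((((O,C),L),A),I))).
That clade contains 13 terminal taxa: A, C, F, G, H, I, J, K, L, M, N, O, Q.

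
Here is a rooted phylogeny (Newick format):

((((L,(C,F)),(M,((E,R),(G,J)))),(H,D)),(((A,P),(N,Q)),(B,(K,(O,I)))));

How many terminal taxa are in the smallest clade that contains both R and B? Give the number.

The MRCA of R and B is the root, so the clade is the entire tree.
That clade contains 18 terminal taxa: A, B, C, D, E, F, G, H, I, J, K, L, M, N, O, P, Q, R.

18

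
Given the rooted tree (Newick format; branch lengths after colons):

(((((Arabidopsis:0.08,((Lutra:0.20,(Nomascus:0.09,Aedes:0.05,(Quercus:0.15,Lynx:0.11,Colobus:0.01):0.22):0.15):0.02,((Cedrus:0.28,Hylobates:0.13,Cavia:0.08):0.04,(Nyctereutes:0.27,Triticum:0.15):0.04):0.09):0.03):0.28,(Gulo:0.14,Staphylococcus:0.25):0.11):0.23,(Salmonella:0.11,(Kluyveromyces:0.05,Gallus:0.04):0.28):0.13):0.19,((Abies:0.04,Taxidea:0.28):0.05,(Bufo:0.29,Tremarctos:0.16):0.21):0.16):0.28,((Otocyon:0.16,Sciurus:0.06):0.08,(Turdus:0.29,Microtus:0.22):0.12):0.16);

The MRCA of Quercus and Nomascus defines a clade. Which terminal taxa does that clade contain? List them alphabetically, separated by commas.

Tracing Quercus: it sits inside (Quercus,Lynx,Colobus).
Tracing Nomascus: it sits inside (Nomascus,Aedes,(Quercus,Lynx,Colobus)).
The smallest clade enclosing both is (Nomascus,Aedes,(Quercus,Lynx,Colobus)); the answer is its 5 terminal taxa in alphabetical order.

Aedes, Colobus, Lynx, Nomascus, Quercus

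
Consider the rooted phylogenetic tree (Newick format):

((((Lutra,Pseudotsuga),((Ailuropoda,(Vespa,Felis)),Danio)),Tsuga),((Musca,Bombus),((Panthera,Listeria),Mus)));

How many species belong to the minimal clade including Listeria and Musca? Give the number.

The MRCA of Listeria and Musca is the node subtending ((Musca,Bombus),((Panthera,Listeria),Mus)).
That clade contains 5 terminal taxa: Bombus, Listeria, Mus, Musca, Panthera.

5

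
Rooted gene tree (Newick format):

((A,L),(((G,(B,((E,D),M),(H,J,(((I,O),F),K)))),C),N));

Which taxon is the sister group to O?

I

O attaches to the tree at the node subtending (I,O).
The other lineage descending from that same node — the sister group — is the single tip I.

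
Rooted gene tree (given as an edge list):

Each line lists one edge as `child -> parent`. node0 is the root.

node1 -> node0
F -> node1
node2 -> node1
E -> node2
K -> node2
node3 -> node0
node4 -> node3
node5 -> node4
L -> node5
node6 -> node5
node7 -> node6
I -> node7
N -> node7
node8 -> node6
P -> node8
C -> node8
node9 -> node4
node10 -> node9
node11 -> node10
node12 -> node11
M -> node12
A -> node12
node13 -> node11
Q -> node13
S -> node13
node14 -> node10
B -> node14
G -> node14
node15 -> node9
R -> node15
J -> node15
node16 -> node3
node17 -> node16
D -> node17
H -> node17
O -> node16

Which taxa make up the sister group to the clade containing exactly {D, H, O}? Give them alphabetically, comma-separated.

The clade containing exactly {D, H, O} attaches to the tree at the node subtending (((L,((I,N),(P,C))),((((M,A),(Q,S)),(B,G)),(R,J))),((D,H),O)).
The other lineage descending from that same node — the sister group — is ((L,((I,N),(P,C))),((((M,A),(Q,S)),(B,G)),(R,J))); its 13 tips in alphabetical order are the answer.

A, B, C, G, I, J, L, M, N, P, Q, R, S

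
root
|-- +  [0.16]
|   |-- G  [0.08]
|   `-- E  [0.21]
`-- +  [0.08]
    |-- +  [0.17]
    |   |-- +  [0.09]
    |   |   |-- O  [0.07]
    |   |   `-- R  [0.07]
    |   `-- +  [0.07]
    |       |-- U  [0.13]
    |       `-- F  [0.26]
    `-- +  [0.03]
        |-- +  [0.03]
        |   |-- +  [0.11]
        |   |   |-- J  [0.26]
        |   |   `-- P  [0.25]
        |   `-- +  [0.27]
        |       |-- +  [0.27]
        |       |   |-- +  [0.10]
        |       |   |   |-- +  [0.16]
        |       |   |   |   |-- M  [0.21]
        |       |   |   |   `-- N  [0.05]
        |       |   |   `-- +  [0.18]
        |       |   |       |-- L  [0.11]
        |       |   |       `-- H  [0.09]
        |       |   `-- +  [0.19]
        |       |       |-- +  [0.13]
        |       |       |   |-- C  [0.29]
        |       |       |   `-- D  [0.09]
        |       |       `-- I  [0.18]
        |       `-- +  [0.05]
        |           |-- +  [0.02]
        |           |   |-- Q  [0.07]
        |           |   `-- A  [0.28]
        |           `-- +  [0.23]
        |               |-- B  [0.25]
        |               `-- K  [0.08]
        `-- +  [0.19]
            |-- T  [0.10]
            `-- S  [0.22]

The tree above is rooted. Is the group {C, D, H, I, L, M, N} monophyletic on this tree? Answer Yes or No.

Yes

The most recent common ancestor of these taxa subtends (((M,N),(L,H)),((C,D),I)).
That clade has exactly 7 tips — every listed taxon and nothing else — so the group is monophyletic.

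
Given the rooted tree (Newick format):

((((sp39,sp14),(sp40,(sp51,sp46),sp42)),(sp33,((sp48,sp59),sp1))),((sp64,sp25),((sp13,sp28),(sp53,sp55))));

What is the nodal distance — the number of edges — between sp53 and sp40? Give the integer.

The MRCA of sp53 and sp40 is the root of the tree.
From sp53 up to that node: 4 branches. From sp40 up to the same node: 4 branches. Total: 4 + 4 = 8.

8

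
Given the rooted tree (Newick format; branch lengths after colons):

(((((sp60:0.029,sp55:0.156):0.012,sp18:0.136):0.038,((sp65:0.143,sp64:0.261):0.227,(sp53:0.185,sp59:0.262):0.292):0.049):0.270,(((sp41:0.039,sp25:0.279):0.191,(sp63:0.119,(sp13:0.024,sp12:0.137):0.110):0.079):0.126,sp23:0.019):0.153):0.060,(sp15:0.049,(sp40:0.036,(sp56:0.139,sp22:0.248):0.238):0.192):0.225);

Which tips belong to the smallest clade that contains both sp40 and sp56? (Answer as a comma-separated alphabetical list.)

sp22, sp40, sp56

Tracing sp40: it sits inside (sp40,(sp56,sp22)).
Tracing sp56: it sits inside (sp56,sp22).
The smallest clade enclosing both is (sp40,(sp56,sp22)); the answer is its 3 terminal taxa in alphabetical order.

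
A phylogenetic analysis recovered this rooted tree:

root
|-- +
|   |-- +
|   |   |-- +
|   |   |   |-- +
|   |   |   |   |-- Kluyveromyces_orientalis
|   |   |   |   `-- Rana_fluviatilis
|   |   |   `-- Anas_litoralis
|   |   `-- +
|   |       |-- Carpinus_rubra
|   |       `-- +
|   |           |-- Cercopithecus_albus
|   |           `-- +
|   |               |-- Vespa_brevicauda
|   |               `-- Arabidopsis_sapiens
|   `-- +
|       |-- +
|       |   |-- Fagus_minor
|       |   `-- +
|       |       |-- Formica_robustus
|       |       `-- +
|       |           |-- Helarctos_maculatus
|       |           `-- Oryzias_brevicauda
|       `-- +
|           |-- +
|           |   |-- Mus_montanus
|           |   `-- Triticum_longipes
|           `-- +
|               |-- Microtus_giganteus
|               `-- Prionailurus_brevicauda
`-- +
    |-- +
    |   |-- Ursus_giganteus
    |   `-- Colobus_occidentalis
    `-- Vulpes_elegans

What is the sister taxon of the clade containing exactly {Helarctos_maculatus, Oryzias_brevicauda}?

Formica_robustus

The clade containing exactly {Helarctos_maculatus, Oryzias_brevicauda} attaches to the tree at the node subtending (Formica_robustus,(Helarctos_maculatus,Oryzias_brevicauda)).
The other lineage descending from that same node — the sister group — is the single tip Formica_robustus.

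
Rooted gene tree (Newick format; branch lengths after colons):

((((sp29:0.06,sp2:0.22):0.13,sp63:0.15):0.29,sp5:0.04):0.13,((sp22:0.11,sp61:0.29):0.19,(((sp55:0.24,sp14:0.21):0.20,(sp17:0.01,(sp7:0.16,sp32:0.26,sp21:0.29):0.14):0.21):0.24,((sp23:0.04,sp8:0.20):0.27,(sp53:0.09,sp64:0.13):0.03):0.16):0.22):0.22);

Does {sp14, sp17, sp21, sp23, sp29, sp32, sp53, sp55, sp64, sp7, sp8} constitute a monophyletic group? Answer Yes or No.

No

The MRCA of the listed taxa is the root, so the smallest clade containing them is the whole tree.
That clade also contains sp2, sp22, sp5, sp61, sp63, which are not in the proposed group, so the group is not monophyletic.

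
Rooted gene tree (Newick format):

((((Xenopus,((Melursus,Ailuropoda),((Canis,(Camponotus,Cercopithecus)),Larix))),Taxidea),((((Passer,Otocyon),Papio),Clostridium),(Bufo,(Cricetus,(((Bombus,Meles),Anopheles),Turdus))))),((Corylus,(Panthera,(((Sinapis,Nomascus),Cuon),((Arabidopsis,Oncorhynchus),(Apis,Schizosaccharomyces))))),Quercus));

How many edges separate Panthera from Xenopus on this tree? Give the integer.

The MRCA of Panthera and Xenopus is the root of the tree.
From Panthera up to that node: 4 branches. From Xenopus up to the same node: 4 branches. Total: 4 + 4 = 8.

8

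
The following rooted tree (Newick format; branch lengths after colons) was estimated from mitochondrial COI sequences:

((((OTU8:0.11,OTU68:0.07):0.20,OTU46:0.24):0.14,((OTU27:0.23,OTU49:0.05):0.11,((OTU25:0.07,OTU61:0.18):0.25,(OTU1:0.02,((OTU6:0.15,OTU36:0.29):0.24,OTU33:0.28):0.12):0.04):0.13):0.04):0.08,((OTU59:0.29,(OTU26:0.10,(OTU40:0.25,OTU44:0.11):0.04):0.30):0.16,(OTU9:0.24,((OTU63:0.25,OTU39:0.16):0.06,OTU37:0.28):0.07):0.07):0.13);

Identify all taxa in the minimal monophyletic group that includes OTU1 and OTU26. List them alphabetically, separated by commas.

OTU1, OTU25, OTU26, OTU27, OTU33, OTU36, OTU37, OTU39, OTU40, OTU44, OTU46, OTU49, OTU59, OTU6, OTU61, OTU63, OTU68, OTU8, OTU9

Tracing OTU1: it sits inside (OTU1,((OTU6,OTU36),OTU33)).
Tracing OTU26: it sits inside (OTU26,(OTU40,OTU44)).
The smallest clade enclosing both is the whole tree (their MRCA is the root), so the answer is all 19 tips in alphabetical order.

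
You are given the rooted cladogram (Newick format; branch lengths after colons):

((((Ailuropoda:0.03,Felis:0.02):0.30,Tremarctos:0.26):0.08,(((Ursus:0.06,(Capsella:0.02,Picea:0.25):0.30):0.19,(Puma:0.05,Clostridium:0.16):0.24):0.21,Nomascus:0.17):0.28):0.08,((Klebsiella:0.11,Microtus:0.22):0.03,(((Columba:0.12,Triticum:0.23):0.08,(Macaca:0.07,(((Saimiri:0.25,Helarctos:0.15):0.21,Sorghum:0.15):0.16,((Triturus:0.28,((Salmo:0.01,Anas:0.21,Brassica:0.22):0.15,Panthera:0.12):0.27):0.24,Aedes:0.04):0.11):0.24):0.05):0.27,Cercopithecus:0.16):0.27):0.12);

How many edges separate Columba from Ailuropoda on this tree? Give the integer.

The MRCA of Columba and Ailuropoda is the root of the tree.
From Columba up to that node: 5 branches. From Ailuropoda up to the same node: 4 branches. Total: 5 + 4 = 9.

9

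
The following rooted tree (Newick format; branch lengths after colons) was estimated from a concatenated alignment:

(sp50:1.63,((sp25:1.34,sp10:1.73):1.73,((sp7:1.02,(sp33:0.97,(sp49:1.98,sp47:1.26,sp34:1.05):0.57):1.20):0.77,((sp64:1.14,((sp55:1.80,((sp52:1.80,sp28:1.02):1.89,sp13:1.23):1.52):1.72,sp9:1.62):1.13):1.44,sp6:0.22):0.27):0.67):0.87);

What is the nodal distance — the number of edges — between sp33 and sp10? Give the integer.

6

The MRCA of sp33 and sp10 is the node subtending ((sp25,sp10),((sp7,(sp33,(sp49,sp47,sp34))),((sp64,((sp55,((sp52,sp28),sp13)),sp9)),sp6))).
From sp33 up to that node: 4 branches. From sp10 up to the same node: 2 branches. Total: 4 + 2 = 6.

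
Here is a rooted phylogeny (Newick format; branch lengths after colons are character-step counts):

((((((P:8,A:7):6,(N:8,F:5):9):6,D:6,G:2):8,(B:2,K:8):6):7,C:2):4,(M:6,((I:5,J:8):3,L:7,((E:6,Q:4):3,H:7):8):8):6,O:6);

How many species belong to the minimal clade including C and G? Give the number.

9

The MRCA of C and G is the node subtending (((((P,A),(N,F)),D,G),(B,K)),C).
That clade contains 9 terminal taxa: A, B, C, D, F, G, K, N, P.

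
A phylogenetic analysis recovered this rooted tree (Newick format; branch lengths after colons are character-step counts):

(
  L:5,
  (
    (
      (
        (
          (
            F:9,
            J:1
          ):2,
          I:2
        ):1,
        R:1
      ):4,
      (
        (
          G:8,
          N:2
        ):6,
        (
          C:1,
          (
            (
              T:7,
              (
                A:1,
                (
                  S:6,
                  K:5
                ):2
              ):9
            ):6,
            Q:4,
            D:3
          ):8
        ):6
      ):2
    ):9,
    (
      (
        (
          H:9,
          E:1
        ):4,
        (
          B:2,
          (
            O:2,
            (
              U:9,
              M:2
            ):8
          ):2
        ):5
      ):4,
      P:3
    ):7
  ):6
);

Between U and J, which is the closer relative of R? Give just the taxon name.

The MRCA of R and J subtends (((F,J),I),R) (4 taxa).
The MRCA of R and U subtends (((((F,J),I),R),((G,N),(C,((T,(A,(S,K))),Q,D)))),(((H,E),(B,(O,(U,M)))),P)) (20 taxa).
The first is nested inside the second, so R shares a more recent common ancestor with J.

J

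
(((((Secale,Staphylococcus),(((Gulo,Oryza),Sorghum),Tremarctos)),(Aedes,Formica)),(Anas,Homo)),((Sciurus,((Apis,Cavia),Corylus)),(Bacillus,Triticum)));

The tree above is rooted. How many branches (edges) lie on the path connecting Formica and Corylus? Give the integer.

8

The MRCA of Formica and Corylus is the root of the tree.
From Formica up to that node: 4 branches. From Corylus up to the same node: 4 branches. Total: 4 + 4 = 8.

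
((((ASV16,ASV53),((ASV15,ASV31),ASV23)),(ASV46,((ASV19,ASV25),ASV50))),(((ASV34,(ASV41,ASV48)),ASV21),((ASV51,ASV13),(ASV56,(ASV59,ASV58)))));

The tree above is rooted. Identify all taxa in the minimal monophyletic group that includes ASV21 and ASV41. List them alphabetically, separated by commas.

Tracing ASV21: it sits inside ((ASV34,(ASV41,ASV48)),ASV21).
Tracing ASV41: it sits inside (ASV41,ASV48).
The smallest clade enclosing both is ((ASV34,(ASV41,ASV48)),ASV21); the answer is its 4 terminal taxa in alphabetical order.

ASV21, ASV34, ASV41, ASV48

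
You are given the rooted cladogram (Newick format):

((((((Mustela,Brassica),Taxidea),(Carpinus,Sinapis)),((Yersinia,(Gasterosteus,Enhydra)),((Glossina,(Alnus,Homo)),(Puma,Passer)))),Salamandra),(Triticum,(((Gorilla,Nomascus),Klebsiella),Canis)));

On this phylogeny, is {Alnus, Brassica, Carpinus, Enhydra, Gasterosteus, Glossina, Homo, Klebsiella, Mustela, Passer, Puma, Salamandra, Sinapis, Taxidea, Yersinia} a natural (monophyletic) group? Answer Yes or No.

No

The MRCA of the listed taxa is the root, so the smallest clade containing them is the whole tree.
That clade also contains Canis, Gorilla, Nomascus, Triticum, which are not in the proposed group, so the group is not monophyletic.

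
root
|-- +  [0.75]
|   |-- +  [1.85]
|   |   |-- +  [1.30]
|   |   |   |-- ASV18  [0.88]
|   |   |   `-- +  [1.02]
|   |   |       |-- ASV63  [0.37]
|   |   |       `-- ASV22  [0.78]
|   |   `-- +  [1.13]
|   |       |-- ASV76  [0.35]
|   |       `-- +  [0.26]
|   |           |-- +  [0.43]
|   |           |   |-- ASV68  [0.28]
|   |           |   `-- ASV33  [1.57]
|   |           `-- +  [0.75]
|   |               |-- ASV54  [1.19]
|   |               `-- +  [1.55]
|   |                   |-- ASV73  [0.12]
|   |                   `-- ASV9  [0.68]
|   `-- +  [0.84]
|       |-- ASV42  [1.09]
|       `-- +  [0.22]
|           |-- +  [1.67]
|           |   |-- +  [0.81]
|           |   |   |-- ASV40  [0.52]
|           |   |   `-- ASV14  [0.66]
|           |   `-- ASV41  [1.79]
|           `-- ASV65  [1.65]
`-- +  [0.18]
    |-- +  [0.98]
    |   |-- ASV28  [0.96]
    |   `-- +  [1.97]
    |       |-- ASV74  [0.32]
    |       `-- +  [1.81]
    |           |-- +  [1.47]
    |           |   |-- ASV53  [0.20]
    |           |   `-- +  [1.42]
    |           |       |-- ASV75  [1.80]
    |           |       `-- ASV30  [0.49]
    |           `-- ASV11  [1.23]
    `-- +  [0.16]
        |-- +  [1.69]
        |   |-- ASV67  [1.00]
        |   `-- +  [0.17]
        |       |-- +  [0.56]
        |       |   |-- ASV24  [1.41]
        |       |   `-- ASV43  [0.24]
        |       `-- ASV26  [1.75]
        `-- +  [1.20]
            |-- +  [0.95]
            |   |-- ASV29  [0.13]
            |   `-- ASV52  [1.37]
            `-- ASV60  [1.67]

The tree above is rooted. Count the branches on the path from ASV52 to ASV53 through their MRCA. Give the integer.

The MRCA of ASV52 and ASV53 is the node subtending ((ASV28,(ASV74,((ASV53,(ASV75,ASV30)),ASV11))),((ASV67,((ASV24,ASV43),ASV26)),((ASV29,ASV52),ASV60))).
From ASV52 up to that node: 4 branches. From ASV53 up to the same node: 5 branches. Total: 4 + 5 = 9.

9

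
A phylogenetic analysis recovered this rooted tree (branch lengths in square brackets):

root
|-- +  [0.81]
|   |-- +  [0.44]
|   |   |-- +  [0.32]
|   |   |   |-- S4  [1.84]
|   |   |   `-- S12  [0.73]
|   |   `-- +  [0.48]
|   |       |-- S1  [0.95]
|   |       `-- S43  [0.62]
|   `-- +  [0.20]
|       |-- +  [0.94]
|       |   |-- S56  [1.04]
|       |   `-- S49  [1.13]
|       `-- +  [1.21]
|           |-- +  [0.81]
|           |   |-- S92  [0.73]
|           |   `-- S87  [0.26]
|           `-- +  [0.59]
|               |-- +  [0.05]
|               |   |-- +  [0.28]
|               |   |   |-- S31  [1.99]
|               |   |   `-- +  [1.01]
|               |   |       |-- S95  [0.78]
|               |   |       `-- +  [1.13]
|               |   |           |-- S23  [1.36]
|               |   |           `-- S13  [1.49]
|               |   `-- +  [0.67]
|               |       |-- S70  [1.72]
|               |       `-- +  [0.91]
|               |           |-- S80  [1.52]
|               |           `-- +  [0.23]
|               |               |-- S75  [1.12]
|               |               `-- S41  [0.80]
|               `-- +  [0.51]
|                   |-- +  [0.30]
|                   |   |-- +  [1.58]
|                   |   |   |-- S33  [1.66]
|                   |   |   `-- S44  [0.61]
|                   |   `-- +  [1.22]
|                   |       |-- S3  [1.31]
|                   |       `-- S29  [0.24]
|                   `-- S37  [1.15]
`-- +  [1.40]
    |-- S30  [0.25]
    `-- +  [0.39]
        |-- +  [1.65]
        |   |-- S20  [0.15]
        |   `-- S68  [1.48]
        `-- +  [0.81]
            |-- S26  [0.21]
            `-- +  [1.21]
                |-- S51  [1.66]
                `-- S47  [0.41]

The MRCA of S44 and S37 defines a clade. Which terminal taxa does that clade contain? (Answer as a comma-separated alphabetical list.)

Tracing S44: it sits inside (S33,S44).
Tracing S37: it sits inside (((S33,S44),(S3,S29)),S37).
The smallest clade enclosing both is (((S33,S44),(S3,S29)),S37); the answer is its 5 terminal taxa in alphabetical order.

S29, S3, S33, S37, S44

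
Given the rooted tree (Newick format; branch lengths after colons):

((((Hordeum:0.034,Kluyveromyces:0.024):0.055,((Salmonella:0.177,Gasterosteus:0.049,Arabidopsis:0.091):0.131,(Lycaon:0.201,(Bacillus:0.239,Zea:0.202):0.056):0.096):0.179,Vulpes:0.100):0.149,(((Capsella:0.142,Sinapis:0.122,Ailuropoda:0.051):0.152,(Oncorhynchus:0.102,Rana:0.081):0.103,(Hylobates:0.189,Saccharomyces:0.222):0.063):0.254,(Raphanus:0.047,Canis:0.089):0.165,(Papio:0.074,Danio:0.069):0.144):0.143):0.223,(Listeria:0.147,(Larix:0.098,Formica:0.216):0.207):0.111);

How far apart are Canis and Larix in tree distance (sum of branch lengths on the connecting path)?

The path runs Canis → … → MRCA → … → Larix; the MRCA is the root of the tree.
Branch lengths along that path: 0.089 + 0.165 + 0.143 + 0.223 + 0.111 + 0.207 + 0.098 = 1.036.

1.036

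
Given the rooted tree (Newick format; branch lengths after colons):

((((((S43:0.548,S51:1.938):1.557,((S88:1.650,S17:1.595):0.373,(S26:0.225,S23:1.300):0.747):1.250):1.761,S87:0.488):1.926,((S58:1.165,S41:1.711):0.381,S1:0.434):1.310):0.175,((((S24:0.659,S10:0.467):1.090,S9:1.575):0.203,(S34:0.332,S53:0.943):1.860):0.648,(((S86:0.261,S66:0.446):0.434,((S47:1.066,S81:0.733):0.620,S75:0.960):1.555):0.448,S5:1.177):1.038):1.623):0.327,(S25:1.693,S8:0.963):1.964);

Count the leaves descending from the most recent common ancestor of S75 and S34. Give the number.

11

The MRCA of S75 and S34 is the node subtending ((((S24,S10),S9),(S34,S53)),(((S86,S66),((S47,S81),S75)),S5)).
That clade contains 11 terminal taxa: S10, S24, S34, S47, S5, S53, S66, S75, S81, S86, S9.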